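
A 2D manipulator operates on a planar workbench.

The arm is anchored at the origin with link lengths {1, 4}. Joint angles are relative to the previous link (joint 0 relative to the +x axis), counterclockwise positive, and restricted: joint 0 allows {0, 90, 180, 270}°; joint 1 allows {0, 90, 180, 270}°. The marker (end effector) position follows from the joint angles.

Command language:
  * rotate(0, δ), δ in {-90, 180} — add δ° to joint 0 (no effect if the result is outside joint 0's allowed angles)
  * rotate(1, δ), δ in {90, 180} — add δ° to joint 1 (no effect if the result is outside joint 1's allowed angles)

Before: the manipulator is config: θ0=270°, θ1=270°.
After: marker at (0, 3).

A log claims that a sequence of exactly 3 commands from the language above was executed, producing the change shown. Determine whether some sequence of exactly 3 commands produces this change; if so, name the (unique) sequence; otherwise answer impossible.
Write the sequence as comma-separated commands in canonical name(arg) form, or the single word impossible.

from: config: θ0=270°, θ1=270°
t=1 rotate(1, 90) ⇒ config: θ0=270°, θ1=0°
t=2 rotate(1, 90) ⇒ config: θ0=270°, θ1=90°
t=3 rotate(1, 90) ⇒ config: θ0=270°, θ1=180°
all 64 alternatives checked — unique.

rotate(1, 90), rotate(1, 90), rotate(1, 90)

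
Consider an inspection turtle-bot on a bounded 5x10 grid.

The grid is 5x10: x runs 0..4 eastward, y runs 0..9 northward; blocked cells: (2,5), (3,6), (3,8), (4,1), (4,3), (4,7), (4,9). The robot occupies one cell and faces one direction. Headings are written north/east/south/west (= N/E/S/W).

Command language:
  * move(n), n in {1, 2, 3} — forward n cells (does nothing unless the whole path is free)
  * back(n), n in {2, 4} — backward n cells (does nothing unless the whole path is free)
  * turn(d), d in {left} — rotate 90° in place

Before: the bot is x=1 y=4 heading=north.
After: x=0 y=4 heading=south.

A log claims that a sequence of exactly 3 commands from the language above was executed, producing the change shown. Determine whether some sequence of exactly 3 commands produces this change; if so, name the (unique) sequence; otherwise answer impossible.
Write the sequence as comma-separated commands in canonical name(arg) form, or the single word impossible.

turn(left), move(1), turn(left)

key: position moved to (0,4) AND the heading swung to S — translation plus rotation needed
initial: x=1 y=4 heading=north
[1] after turn(left): x=1 y=4 heading=west
[2] after move(1): x=0 y=4 heading=west
[3] after turn(left): x=0 y=4 heading=south
no rival 3-sequence matches.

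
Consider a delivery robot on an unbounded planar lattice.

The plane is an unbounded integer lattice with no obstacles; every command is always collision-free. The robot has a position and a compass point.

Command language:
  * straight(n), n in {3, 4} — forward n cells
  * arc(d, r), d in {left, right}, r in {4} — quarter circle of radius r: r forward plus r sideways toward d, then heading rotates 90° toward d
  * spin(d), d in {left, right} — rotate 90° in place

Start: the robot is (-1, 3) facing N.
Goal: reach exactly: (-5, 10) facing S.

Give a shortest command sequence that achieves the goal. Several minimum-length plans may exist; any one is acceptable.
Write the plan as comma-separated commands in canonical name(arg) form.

straight(3), arc(left, 4), spin(left)

t0: (-1, 3) facing N
t=1 straight(3) ⇒ (-1, 6) facing N
t=2 arc(left, 4) ⇒ (-5, 10) facing W
t=3 spin(left) ⇒ (-5, 10) facing S
nothing shorter than 3 reaches the goal.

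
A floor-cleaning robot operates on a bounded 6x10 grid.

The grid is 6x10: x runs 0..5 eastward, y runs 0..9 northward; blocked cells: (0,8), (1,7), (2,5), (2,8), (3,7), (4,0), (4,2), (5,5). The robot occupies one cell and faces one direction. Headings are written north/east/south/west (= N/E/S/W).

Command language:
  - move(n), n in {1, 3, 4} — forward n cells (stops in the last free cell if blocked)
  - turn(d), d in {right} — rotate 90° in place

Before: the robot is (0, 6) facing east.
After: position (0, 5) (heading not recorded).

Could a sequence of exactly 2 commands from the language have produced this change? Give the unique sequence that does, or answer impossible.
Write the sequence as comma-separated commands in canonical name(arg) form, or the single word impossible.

key: order matters: swapping turn(right) and move(1) lands elsewhere
from: (0, 6) facing east
1. turn(right) → (0, 6) facing south
2. move(1) → (0, 5) facing south
uniquely the one of 16 2-step routes that fits.

turn(right), move(1)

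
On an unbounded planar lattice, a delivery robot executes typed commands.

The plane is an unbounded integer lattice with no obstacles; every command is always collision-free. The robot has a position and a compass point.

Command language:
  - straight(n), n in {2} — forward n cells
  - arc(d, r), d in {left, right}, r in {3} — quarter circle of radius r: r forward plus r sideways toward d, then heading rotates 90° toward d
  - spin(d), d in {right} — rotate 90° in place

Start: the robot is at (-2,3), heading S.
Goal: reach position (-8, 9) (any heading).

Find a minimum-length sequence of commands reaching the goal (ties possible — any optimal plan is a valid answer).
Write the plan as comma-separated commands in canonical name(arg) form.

from: at (-2,3), heading S
step 1 (spin(right)): at (-2,3), heading W
step 2 (arc(right, 3)): at (-5,6), heading N
step 3 (arc(left, 3)): at (-8,9), heading W
shorter routes all fall short; 3 is best.

spin(right), arc(right, 3), arc(left, 3)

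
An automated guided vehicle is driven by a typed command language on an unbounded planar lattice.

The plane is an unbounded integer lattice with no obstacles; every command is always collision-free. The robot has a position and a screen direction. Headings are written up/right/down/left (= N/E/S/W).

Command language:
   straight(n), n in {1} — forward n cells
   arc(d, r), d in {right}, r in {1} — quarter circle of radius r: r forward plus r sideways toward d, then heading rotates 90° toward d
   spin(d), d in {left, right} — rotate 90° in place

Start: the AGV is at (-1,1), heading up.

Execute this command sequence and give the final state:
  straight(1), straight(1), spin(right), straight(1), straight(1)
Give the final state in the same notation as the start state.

at (1,3), heading right

start: at (-1,1), heading up
1. straight(1) → at (-1,2), heading up
2. straight(1) → at (-1,3), heading up
3. spin(right) → at (-1,3), heading right
4. straight(1) → at (0,3), heading right
5. straight(1) → at (1,3), heading right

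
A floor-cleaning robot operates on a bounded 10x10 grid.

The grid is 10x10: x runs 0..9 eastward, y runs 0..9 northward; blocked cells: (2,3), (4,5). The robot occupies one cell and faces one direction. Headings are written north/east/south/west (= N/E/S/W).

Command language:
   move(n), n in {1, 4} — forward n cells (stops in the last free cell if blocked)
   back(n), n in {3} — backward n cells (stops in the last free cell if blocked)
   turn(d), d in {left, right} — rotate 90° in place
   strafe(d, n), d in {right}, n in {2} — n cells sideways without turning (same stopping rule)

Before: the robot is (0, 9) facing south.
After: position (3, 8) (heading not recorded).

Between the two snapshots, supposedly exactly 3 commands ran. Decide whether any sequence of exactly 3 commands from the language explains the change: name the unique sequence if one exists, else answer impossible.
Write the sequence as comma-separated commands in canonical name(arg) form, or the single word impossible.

key: order matters: swapping move(1) and back(3) lands elsewhere
t0: (0, 9) facing south
[1] after move(1): (0, 8) facing south
[2] after turn(right): (0, 8) facing west
[3] after back(3): (3, 8) facing west
no other 3-command option fits: unique.

move(1), turn(right), back(3)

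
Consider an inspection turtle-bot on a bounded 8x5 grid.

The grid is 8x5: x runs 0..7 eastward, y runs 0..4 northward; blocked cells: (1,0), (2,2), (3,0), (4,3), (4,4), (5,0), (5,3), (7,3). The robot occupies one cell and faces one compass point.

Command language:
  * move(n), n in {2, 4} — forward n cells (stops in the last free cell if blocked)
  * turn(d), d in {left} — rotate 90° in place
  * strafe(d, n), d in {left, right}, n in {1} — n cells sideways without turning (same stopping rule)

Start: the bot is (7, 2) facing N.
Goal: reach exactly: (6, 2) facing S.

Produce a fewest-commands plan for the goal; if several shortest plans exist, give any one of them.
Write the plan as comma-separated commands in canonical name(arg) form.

turn(left), turn(left), strafe(right, 1)

begin: (7, 2) facing N
step 1 (turn(left)): (7, 2) facing W
step 2 (turn(left)): (7, 2) facing S
step 3 (strafe(right, 1)): (6, 2) facing S
shorter routes all fall short; 3 is best.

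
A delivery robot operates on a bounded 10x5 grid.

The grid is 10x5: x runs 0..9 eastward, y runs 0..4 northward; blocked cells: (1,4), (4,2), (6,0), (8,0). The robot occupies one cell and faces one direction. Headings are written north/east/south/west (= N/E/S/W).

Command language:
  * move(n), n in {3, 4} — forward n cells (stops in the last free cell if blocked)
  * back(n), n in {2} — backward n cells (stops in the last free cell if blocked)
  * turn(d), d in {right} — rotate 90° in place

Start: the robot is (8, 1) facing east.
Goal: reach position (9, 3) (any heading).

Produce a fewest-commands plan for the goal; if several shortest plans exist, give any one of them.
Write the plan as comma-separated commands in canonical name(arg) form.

move(3), turn(right), back(2)

t0: (8, 1) facing east
t=1 move(3) ⇒ (9, 1) facing east
t=2 turn(right) ⇒ (9, 1) facing south
t=3 back(2) ⇒ (9, 3) facing south
no 2-step plan works, so 3 is optimal.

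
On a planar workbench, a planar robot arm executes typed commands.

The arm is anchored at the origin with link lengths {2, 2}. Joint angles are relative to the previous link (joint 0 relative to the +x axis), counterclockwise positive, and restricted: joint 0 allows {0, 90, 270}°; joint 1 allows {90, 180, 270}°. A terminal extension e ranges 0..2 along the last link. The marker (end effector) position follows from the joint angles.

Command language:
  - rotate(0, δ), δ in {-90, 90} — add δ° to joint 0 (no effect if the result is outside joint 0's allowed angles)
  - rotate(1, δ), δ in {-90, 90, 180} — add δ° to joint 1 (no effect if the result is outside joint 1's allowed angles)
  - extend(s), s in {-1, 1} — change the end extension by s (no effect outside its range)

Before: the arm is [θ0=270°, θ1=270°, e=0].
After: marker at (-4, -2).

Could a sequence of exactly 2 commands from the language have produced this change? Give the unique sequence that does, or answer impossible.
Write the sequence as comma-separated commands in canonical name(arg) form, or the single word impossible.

extend(1), extend(1)

from: [θ0=270°, θ1=270°, e=0]
[1] after extend(1): [θ0=270°, θ1=270°, e=1]
[2] after extend(1): [θ0=270°, θ1=270°, e=2]
all 49 alternatives checked — unique.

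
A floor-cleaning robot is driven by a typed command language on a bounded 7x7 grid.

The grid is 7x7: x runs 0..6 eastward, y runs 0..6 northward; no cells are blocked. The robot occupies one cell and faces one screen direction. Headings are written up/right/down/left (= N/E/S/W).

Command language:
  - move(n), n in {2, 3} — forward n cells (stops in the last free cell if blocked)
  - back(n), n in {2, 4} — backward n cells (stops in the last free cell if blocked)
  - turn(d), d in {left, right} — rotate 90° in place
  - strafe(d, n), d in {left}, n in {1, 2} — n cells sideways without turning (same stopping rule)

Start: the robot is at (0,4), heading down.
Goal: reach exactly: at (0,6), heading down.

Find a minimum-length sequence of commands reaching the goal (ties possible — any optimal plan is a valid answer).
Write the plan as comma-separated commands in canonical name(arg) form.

back(4)

start: at (0,4), heading down
step 1 (back(4)): at (0,6), heading down
nothing shorter than 1 reaches the goal.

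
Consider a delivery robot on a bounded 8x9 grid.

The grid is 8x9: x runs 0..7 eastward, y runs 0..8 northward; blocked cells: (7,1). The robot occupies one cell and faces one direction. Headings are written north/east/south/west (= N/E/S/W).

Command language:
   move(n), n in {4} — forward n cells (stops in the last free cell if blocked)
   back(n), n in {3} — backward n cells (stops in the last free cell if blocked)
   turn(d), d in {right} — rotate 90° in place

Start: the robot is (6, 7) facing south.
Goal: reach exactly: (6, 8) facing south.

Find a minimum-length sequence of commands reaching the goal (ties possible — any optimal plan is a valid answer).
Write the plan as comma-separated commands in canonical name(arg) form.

begin: (6, 7) facing south
1. back(3) → (6, 8) facing south
no 0-step plan works, so 1 is optimal.

back(3)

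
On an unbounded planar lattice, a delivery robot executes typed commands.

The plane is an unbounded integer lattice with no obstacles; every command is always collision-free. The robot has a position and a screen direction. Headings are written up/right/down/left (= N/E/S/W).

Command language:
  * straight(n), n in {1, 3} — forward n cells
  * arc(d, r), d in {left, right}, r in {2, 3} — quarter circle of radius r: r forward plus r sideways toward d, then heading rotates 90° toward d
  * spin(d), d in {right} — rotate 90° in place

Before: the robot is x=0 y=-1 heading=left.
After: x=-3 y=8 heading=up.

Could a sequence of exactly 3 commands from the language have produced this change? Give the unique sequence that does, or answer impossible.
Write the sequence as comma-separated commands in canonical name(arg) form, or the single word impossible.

arc(right, 3), straight(3), straight(3)

key: position moved to (-3,8) AND the heading swung to N — translation plus rotation needed
start: x=0 y=-1 heading=left
[1] after arc(right, 3): x=-3 y=2 heading=up
[2] after straight(3): x=-3 y=5 heading=up
[3] after straight(3): x=-3 y=8 heading=up
no other 3-command option fits: unique.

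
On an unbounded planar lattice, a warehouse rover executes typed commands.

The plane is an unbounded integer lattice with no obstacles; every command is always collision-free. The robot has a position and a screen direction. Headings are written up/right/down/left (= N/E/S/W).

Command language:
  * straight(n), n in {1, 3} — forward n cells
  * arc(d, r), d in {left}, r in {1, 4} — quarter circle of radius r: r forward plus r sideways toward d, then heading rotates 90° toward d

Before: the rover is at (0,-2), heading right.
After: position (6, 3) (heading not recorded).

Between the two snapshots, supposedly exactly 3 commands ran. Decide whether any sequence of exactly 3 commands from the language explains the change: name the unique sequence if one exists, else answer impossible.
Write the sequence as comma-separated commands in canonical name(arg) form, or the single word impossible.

straight(3), arc(left, 4), arc(left, 1)

key: running arc(left, 1) before straight(3) would end elsewhere — order is forced
start: at (0,-2), heading right
step 1 (straight(3)): at (3,-2), heading right
step 2 (arc(left, 4)): at (7,2), heading up
step 3 (arc(left, 1)): at (6,3), heading left
all 64 alternatives checked — unique.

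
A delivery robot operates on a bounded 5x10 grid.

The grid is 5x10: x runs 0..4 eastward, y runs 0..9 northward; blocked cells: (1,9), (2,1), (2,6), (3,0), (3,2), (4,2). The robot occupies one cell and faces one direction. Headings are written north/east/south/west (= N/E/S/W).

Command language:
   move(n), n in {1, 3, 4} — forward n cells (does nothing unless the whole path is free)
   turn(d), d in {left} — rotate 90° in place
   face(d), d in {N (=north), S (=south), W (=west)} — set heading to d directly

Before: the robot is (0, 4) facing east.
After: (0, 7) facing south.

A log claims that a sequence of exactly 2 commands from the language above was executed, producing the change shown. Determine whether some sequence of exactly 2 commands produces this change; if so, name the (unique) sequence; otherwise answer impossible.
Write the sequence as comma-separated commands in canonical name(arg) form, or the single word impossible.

no 2-step route produces this change.

impossible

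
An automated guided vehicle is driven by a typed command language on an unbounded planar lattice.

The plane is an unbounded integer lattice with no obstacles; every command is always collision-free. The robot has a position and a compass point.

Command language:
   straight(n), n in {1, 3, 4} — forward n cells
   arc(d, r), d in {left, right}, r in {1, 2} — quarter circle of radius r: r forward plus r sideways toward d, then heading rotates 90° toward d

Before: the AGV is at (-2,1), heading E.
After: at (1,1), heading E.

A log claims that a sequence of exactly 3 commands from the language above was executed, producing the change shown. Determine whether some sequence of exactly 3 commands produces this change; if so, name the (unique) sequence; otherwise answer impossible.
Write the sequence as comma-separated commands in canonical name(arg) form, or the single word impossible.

straight(1), straight(1), straight(1)

key: still facing E at the end — nothing in the sequence rotates
t0: at (-2,1), heading E
t=1 straight(1) ⇒ at (-1,1), heading E
t=2 straight(1) ⇒ at (0,1), heading E
t=3 straight(1) ⇒ at (1,1), heading E
no rival 3-sequence matches.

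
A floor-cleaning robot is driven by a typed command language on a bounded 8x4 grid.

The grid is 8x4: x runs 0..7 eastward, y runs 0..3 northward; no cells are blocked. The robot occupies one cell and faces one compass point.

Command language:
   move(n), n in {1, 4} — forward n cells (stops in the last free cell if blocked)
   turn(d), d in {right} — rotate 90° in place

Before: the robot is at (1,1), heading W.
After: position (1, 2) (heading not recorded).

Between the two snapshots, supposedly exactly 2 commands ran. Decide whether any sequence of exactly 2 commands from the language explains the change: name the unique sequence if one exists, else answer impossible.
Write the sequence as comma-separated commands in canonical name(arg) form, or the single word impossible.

turn(right), move(1)

key: order matters: swapping turn(right) and move(1) lands elsewhere
t0: at (1,1), heading W
1. turn(right) → at (1,1), heading N
2. move(1) → at (1,2), heading N
no other 2-command option fits: unique.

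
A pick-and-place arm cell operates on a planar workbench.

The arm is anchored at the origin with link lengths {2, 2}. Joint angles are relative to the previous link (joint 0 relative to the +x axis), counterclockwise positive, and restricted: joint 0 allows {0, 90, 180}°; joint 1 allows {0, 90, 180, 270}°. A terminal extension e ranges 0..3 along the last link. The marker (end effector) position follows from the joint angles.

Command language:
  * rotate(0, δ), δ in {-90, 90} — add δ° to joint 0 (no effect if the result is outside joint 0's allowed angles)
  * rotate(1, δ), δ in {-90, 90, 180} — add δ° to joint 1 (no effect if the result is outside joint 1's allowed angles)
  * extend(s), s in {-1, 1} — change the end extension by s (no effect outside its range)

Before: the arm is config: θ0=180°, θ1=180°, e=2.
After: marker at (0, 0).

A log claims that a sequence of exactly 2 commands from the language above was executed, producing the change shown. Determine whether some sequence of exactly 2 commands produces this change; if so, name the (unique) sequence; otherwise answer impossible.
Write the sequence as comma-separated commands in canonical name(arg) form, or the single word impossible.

initial: config: θ0=180°, θ1=180°, e=2
[1] after extend(-1): config: θ0=180°, θ1=180°, e=1
[2] after extend(-1): config: θ0=180°, θ1=180°, e=0
no rival 2-sequence matches.

extend(-1), extend(-1)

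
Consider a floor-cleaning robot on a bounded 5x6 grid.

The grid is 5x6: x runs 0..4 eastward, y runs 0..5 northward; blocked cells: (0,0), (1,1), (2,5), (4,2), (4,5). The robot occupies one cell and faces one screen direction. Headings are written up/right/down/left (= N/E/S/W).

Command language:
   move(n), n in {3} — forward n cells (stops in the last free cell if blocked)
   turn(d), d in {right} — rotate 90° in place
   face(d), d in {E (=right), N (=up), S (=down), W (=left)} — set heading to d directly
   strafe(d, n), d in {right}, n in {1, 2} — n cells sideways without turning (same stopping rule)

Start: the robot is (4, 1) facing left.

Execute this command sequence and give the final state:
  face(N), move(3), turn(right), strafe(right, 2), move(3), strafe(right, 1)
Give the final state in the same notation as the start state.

(4, 0) facing right

start: (4, 1) facing left
[1] after face(N): (4, 1) facing up
[2] after move(3): (4, 1) facing up
[3] after turn(right): (4, 1) facing right
[4] after strafe(right, 2): (4, 0) facing right
[5] after move(3): (4, 0) facing right
[6] after strafe(right, 1): (4, 0) facing right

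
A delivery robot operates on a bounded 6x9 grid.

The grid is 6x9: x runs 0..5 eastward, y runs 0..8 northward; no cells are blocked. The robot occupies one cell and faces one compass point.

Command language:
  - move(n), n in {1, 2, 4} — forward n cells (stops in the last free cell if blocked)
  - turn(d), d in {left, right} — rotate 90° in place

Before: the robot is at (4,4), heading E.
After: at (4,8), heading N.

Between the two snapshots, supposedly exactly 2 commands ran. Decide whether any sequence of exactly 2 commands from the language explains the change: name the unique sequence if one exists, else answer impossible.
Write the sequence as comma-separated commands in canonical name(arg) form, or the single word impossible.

key: position moved to (4,8) AND the heading swung to N — translation plus rotation needed
begin: at (4,4), heading E
[1] after turn(left): at (4,4), heading N
[2] after move(4): at (4,8), heading N
all 25 alternatives checked — unique.

turn(left), move(4)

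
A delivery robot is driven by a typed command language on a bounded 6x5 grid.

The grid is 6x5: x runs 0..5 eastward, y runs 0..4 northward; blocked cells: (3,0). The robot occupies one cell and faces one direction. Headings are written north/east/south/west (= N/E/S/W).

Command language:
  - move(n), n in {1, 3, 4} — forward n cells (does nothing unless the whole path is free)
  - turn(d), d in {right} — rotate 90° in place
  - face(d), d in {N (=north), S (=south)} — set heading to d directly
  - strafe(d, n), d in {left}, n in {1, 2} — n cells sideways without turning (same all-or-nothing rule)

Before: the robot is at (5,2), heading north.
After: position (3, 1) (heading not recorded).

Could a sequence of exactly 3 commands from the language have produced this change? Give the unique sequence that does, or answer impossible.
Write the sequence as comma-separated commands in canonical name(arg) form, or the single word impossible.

strafe(left, 2), face(S), move(1)

key: running move(1) before strafe(left, 2) would end elsewhere — order is forced
initial: at (5,2), heading north
1. strafe(left, 2) → at (3,2), heading north
2. face(S) → at (3,2), heading south
3. move(1) → at (3,1), heading south
uniquely the one of 512 3-step routes that fits.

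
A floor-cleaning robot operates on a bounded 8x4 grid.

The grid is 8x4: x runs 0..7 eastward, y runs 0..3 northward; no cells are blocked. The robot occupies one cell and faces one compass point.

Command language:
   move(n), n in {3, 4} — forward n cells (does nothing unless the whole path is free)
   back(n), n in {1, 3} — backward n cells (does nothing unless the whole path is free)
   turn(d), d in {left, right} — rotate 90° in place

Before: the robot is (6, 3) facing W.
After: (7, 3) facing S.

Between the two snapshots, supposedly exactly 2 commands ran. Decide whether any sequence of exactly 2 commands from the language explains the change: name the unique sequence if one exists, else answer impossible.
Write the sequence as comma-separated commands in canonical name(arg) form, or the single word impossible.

key: order matters: swapping back(1) and turn(left) lands elsewhere
initial: (6, 3) facing W
step 1 (back(1)): (7, 3) facing W
step 2 (turn(left)): (7, 3) facing S
no rival 2-sequence matches.

back(1), turn(left)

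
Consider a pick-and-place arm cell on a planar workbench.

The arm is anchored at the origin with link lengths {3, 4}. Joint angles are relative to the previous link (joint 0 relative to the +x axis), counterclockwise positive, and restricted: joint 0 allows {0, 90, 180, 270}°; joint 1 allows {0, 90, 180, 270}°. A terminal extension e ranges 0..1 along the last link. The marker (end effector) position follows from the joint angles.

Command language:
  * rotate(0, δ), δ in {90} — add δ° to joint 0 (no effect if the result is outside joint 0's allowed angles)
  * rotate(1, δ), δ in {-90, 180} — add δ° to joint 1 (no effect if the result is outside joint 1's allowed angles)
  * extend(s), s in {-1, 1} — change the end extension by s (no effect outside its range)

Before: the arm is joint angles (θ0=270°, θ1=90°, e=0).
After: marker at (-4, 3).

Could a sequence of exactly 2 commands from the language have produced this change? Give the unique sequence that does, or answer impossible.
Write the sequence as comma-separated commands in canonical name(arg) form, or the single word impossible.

initial: joint angles (θ0=270°, θ1=90°, e=0)
1. rotate(0, 90) → joint angles (θ0=0°, θ1=90°, e=0)
2. rotate(0, 90) → joint angles (θ0=90°, θ1=90°, e=0)
uniquely the one of 25 2-step routes that fits.

rotate(0, 90), rotate(0, 90)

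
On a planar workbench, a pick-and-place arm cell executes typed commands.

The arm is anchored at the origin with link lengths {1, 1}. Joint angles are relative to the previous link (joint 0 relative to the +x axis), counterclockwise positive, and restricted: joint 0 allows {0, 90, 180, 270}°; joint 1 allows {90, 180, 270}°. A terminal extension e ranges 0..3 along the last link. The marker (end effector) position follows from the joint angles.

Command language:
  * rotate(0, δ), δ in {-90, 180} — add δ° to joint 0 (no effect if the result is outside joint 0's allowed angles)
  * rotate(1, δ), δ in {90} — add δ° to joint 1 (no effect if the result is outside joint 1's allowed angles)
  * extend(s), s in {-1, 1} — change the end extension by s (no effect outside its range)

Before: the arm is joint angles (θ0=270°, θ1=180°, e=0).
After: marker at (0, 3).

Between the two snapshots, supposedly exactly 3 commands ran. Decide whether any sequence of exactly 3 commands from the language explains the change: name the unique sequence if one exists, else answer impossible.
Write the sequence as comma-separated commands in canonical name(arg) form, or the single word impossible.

begin: joint angles (θ0=270°, θ1=180°, e=0)
1. extend(1) → joint angles (θ0=270°, θ1=180°, e=1)
2. extend(1) → joint angles (θ0=270°, θ1=180°, e=2)
3. extend(1) → joint angles (θ0=270°, θ1=180°, e=3)
uniquely the one of 125 3-step routes that fits.

extend(1), extend(1), extend(1)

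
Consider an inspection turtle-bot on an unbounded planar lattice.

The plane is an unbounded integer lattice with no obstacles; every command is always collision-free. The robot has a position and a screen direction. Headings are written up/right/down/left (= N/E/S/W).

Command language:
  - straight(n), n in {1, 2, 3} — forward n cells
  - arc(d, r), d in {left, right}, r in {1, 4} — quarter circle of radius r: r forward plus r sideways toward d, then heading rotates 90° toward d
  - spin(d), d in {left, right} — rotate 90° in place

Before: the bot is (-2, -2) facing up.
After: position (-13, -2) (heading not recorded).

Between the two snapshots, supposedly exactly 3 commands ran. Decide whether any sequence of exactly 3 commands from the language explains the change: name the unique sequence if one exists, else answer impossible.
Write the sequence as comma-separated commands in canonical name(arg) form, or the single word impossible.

arc(left, 4), straight(3), arc(left, 4)

begin: (-2, -2) facing up
t=1 arc(left, 4) ⇒ (-6, 2) facing left
t=2 straight(3) ⇒ (-9, 2) facing left
t=3 arc(left, 4) ⇒ (-13, -2) facing down
uniquely the one of 729 3-step routes that fits.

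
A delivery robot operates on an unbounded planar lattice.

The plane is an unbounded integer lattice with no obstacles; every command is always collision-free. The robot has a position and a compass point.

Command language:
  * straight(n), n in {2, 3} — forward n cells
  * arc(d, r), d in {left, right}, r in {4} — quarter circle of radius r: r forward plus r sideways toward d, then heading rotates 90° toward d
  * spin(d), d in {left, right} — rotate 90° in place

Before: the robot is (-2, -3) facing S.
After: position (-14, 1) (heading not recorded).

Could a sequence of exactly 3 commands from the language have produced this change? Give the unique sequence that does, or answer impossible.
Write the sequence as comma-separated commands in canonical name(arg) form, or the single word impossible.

key: running arc(left, 4) before arc(right, 4) would end elsewhere — order is forced
begin: (-2, -3) facing S
t=1 arc(right, 4) ⇒ (-6, -7) facing W
t=2 arc(right, 4) ⇒ (-10, -3) facing N
t=3 arc(left, 4) ⇒ (-14, 1) facing W
no other 3-command option fits: unique.

arc(right, 4), arc(right, 4), arc(left, 4)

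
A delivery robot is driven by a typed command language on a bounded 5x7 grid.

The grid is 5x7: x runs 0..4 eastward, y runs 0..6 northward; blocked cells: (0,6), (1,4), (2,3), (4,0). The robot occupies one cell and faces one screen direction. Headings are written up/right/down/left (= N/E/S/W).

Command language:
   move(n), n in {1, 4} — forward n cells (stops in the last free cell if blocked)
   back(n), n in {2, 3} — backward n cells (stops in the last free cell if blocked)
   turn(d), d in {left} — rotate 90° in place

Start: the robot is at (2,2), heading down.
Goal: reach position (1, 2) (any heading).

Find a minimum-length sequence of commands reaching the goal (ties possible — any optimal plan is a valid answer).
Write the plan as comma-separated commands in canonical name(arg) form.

turn(left), back(2), move(1)

begin: at (2,2), heading down
t=1 turn(left) ⇒ at (2,2), heading right
t=2 back(2) ⇒ at (0,2), heading right
t=3 move(1) ⇒ at (1,2), heading right
minimal: 3 command(s), checked below 3.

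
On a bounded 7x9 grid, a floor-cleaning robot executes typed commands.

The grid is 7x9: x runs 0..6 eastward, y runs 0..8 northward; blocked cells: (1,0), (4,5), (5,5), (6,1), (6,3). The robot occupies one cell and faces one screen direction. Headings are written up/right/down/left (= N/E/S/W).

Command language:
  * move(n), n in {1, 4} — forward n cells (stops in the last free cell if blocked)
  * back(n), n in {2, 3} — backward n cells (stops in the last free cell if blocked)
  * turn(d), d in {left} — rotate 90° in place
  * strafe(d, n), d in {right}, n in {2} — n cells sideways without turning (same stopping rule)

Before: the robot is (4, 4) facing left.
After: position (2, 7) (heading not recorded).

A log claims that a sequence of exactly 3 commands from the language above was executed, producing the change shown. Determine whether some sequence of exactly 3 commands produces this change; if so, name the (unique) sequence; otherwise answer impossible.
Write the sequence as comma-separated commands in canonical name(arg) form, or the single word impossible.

key: running back(3) before turn(left) would end elsewhere — order is forced
t0: (4, 4) facing left
t=1 turn(left) ⇒ (4, 4) facing down
t=2 strafe(right, 2) ⇒ (2, 4) facing down
t=3 back(3) ⇒ (2, 7) facing down
no other 3-command option fits: unique.

turn(left), strafe(right, 2), back(3)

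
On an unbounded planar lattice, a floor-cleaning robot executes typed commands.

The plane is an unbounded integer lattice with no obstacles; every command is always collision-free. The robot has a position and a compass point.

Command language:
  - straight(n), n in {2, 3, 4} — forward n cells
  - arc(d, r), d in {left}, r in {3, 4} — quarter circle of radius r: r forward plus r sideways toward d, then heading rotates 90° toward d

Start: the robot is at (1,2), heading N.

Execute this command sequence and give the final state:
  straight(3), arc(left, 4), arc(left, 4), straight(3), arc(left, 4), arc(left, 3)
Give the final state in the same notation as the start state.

at (0,1), heading N

start: at (1,2), heading N
[1] after straight(3): at (1,5), heading N
[2] after arc(left, 4): at (-3,9), heading W
[3] after arc(left, 4): at (-7,5), heading S
[4] after straight(3): at (-7,2), heading S
[5] after arc(left, 4): at (-3,-2), heading E
[6] after arc(left, 3): at (0,1), heading N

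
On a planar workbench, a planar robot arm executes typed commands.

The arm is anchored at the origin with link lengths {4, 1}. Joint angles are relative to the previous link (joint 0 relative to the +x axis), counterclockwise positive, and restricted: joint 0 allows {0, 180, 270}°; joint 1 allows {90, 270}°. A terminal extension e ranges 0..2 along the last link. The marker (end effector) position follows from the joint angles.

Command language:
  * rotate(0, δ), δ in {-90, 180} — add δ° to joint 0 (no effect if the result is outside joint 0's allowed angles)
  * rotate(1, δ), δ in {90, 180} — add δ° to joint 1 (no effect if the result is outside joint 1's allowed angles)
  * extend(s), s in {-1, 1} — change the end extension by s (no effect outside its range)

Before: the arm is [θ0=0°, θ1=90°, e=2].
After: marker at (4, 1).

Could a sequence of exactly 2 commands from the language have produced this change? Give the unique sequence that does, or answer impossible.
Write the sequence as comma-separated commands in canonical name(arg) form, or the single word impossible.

start: [θ0=0°, θ1=90°, e=2]
1. extend(-1) → [θ0=0°, θ1=90°, e=1]
2. extend(-1) → [θ0=0°, θ1=90°, e=0]
no rival 2-sequence matches.

extend(-1), extend(-1)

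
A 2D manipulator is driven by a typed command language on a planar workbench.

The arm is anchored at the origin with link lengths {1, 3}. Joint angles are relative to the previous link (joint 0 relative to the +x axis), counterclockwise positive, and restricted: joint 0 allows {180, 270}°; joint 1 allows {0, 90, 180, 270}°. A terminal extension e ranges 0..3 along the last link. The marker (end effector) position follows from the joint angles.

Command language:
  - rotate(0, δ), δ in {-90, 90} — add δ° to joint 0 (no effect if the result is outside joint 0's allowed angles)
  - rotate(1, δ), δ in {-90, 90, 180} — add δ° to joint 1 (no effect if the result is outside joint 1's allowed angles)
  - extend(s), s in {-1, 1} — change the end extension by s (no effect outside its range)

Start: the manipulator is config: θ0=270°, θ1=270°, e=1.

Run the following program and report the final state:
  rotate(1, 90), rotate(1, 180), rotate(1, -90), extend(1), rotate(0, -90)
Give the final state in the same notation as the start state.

config: θ0=180°, θ1=90°, e=2

begin: config: θ0=270°, θ1=270°, e=1
t=1 rotate(1, 90) ⇒ config: θ0=270°, θ1=0°, e=1
t=2 rotate(1, 180) ⇒ config: θ0=270°, θ1=180°, e=1
t=3 rotate(1, -90) ⇒ config: θ0=270°, θ1=90°, e=1
t=4 extend(1) ⇒ config: θ0=270°, θ1=90°, e=2
t=5 rotate(0, -90) ⇒ config: θ0=180°, θ1=90°, e=2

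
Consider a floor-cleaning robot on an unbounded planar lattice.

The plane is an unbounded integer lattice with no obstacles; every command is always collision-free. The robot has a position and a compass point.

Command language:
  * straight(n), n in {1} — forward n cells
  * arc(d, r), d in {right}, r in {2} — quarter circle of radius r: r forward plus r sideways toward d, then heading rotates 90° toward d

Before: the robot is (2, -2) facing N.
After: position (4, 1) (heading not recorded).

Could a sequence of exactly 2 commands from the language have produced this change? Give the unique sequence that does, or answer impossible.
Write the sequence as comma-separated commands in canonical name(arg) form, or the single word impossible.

straight(1), arc(right, 2)

key: running arc(right, 2) before straight(1) would end elsewhere — order is forced
begin: (2, -2) facing N
1. straight(1) → (2, -1) facing N
2. arc(right, 2) → (4, 1) facing E
no other 2-command option fits: unique.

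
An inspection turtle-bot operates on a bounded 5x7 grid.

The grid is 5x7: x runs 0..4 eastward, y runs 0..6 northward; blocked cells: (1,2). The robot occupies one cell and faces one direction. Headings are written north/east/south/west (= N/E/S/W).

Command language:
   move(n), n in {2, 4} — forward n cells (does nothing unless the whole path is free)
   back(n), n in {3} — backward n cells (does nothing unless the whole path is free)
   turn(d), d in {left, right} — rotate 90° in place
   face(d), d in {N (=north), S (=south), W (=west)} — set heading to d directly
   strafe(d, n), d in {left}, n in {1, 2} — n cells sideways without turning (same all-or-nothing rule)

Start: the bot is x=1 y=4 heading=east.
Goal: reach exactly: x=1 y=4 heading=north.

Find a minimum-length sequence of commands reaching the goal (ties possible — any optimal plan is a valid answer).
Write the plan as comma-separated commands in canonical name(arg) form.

turn(left)

start: x=1 y=4 heading=east
1. turn(left) → x=1 y=4 heading=north
minimal: 1 command(s), checked below 1.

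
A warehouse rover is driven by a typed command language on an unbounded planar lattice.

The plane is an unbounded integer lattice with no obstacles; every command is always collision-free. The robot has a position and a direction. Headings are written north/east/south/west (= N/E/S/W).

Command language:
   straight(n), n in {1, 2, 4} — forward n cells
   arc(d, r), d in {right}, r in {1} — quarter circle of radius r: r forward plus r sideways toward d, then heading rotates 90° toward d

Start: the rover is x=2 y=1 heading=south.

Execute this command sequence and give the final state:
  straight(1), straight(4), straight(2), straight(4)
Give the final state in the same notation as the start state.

x=2 y=-10 heading=south

initial: x=2 y=1 heading=south
1. straight(1) → x=2 y=0 heading=south
2. straight(4) → x=2 y=-4 heading=south
3. straight(2) → x=2 y=-6 heading=south
4. straight(4) → x=2 y=-10 heading=south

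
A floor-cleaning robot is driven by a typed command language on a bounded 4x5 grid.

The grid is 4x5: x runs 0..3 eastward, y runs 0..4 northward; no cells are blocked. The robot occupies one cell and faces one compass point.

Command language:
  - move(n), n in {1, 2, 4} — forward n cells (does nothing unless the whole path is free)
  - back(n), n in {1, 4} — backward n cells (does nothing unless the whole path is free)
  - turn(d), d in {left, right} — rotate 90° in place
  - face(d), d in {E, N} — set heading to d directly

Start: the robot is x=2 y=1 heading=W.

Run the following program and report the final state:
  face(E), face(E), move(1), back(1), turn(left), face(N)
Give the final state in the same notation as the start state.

x=2 y=1 heading=N

begin: x=2 y=1 heading=W
step 1 (face(E)): x=2 y=1 heading=E
step 2 (face(E)): x=2 y=1 heading=E
step 3 (move(1)): x=3 y=1 heading=E
step 4 (back(1)): x=2 y=1 heading=E
step 5 (turn(left)): x=2 y=1 heading=N
step 6 (face(N)): x=2 y=1 heading=N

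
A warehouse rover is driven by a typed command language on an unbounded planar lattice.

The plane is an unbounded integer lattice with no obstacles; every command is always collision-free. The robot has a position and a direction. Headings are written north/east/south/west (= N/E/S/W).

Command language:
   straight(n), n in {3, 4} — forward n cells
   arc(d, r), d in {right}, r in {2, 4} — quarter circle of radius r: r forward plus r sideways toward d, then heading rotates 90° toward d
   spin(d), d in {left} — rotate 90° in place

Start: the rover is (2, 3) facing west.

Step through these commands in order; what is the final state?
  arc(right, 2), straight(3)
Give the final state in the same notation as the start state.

(0, 8) facing north

from: (2, 3) facing west
t=1 arc(right, 2) ⇒ (0, 5) facing north
t=2 straight(3) ⇒ (0, 8) facing north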